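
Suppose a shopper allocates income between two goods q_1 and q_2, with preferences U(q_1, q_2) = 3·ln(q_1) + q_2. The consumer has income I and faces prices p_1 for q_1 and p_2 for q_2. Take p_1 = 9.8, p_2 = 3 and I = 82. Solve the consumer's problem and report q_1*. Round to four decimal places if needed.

q_1* = 0.9184

Set MRS = p_1/p_2: (3/q_1)/1 = p_1/p_2.
So q_1*(p_1,p_2) = 3·p_2/p_1, independent of income; and q_2* = (I − 3·p_2)/p_2.
At the given prices: q_1* = 3·3/9.8 = 0.9184.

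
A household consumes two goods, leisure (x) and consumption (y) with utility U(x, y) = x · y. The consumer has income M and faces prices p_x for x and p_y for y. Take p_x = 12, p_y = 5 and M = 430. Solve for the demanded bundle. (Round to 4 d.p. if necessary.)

The MRS is y/x. Set MRS = p_x/p_y.
Rearranging, p_y·y = p_x·x. Substituting into the budget gives p_x·x·(1 + 1) = M.
Demand: x*(p_x,p_y,M) = 0.5·M/p_x and y* = 0.5·M/p_y.
At p_x=12, p_y=5, M=430: x* = 0.5·430/12 = 17.9167, y* = 43.

x* = 17.9167, y* = 43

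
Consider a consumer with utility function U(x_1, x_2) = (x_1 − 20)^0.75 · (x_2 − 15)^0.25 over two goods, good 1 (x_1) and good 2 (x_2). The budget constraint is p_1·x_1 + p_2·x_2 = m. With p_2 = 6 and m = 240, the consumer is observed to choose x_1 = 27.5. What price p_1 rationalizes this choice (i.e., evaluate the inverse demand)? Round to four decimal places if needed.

p_1 = 5

This is Cobb-Douglas in (x_1−20, x_2−15): tangency gives 0.75·p_2·(x_2−15) = 0.25·p_1·(x_1−20).
After buying the subsistence bundle (20, 15), a share 0.75 of the remaining income goes to x_1: x_1* = 20 + 0.75·(m − 20p_1 − 15p_2)/p_1.
Set x_1* = 27.5 in the demand function and solve for p_1: p_1 = 5.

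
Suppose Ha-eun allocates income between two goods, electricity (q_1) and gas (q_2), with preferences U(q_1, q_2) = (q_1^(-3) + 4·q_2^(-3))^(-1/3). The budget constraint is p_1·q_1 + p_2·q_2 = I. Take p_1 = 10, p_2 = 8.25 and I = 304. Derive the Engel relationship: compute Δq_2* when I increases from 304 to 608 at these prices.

Δq_2* = 20.2815

From the CES first-order condition, (1/4)·(q_2/q_1)^(4) = p_1/p_2.
Hence q_2/q_1 = (4·p_1/p_2)^(1/(4)), i.e. raised to the 0.25 power.
With the ratio pinned down, the budget gives q_1* = I/(p_1 + p_2·(q_2/q_1)) and q_2* = (q_2/q_1)·q_1*.
Numerically q_2/q_1 = 1.483889, so q_1* = 304/(10 + 8.25·1.483889) = 13.6678 and q_2* = 1.483889·13.6678 = 20.2815.
At I' = 608: q_2* = 40.563. Change: 40.563 − 20.2815 = 20.2815.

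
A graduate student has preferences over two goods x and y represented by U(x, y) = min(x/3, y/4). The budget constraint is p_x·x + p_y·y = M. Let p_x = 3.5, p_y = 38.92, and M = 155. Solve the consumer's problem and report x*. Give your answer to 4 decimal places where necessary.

With perfect complements, no substitution: consume in ratio x:y = 3:4.
Budget: p_x·x + p_y·(4/3)·x = M, so (3·p_x + 4·p_y)·x = 3·M.
Demand: x*(p_x,p_y,M) = 3·M/(3·p_x + 4·p_y), y* = 4·M/(3·p_x + 4·p_y).
Here 3·3.5 + 4·38.92 = 166.18, giving x* = 2.7982.

x* = 2.7982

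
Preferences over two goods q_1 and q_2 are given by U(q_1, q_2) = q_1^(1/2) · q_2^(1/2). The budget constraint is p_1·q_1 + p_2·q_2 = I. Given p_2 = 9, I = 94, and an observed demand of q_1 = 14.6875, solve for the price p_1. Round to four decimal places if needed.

Tangency: MRS = q_2/q_1 = p_1/p_2.
Rearranging, p_2·q_2 = p_1·q_1. Substituting into the budget gives p_1·q_1·(1 + 1) = I.
Demand: q_1*(p_1,p_2,I) = 0.5·I/p_1 and q_2* = 0.5·I/p_2.
Set q_1* = 14.6875 in the demand function and solve for p_1: p_1 = 3.2.

p_1 = 3.2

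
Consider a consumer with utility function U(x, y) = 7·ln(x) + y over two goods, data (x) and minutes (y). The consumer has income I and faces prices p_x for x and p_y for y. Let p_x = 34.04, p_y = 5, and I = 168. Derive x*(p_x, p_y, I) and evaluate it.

Set MRS = p_x/p_y: (7/x)/1 = p_x/p_y.
So x*(p_x,p_y) = 7·p_y/p_x, independent of income; and y* = (I − 7·p_y)/p_y.
At the given prices: x* = 7·5/34.04 = 1.0282.

x* = 1.0282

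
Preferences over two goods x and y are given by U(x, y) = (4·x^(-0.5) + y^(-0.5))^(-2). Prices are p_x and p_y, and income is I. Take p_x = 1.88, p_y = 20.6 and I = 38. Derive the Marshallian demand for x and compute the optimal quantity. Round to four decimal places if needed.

Numerically y/x = 0.080443, so x* = 38/(1.88 + 20.6·0.080443) = 10.7432.

x* = 10.7432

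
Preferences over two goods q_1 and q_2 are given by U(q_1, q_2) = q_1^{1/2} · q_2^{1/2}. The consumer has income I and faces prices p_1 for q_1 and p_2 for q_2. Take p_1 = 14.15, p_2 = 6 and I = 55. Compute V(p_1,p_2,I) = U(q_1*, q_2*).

The MRS is q_2/q_1. Set MRS = p_1/p_2.
So 0.5·p_2·q_2 = 0.5·p_1·q_1; combined with the budget, a share 0.5 of income goes to q_1.
Demand: q_1*(p_1,p_2,I) = 0.5·I/p_1 and q_2* = 0.5·I/p_2.
At p_1=14.15, p_2=6, I=55: q_1* = 0.5·55/14.15 = 1.9435, q_2* = 4.5833.
Utility at the optimum: U(1.9435, 4.5833) = 2.9845.

V = 2.9845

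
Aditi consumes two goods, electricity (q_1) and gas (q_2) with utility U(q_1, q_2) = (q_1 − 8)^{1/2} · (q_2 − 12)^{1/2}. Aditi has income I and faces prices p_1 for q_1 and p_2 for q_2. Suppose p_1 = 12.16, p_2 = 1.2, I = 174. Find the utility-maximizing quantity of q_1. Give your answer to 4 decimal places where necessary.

Let q_1' = q_1−8, q_2' = q_2−12. MRS = q_2'/q_1' = p_1/p_2.
After buying the subsistence bundle (8, 12), a share 0.5 of the remaining income goes to q_1: q_1* = 8 + 0.5·(I − 8p_1 − 12p_2)/p_1.
Discretionary income = 174 − 8·12.16 − 12·1.2 = 62.32; q_1* = 8 + 0.5·62.32/12.16 = 10.5625.

q_1* = 10.5625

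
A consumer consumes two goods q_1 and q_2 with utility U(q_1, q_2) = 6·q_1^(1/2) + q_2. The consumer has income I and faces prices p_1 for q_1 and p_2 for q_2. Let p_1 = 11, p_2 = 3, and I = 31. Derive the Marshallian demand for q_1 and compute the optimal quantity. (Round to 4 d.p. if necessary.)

Set MRS = p_1/p_2: 3·q_1^(−1/2) = p_1/p_2.
Solve: √q_1 = 3·p_2/p_1, so q_1*(p_1,p_2) = (3·p_2/p_1)², and q_2* = (I − p_1·q_1*)/p_2.
Plugging in: q_1* = (3·3/11)² = 0.6694.

q_1* = 0.6694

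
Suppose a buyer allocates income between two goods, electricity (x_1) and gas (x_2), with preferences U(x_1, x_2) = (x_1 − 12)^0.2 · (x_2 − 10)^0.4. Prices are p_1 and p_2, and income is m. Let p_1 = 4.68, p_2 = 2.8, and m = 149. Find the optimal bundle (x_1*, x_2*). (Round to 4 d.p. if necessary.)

After buying the subsistence bundle (12, 10), a share 1/3 of the remaining income goes to x_1: x_1* = 12 + 1/3·(m − 12p_1 − 10p_2)/p_1.
Discretionary income = 149 − 12·4.68 − 10·2.8 = 64.84; x_1* = 12 + 1/3·64.84/4.68 = 16.6182; x_2* = 10 + 2/3·64.84/2.8 = 25.4381.

x_1* = 16.6182, x_2* = 25.4381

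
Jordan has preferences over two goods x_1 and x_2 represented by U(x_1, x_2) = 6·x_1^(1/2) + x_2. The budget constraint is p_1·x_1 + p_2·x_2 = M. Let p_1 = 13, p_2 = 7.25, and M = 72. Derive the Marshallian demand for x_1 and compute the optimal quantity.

x_1* = 2.7992

Utility is quasi-linear in x_2; the FOC for x_1 is 3/√x_1 = p_1/p_2.
Solve: √x_1 = 3·p_2/p_1, so x_1*(p_1,p_2) = (3·p_2/p_1)², and x_2* = (M − p_1·x_1*)/p_2.
Plugging in: x_1* = (3·7.25/13)² = 2.7992.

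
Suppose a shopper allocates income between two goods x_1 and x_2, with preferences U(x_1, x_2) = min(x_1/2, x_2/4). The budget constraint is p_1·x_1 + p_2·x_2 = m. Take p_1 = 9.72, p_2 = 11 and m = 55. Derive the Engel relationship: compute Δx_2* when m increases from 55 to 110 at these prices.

Δx_2* = 3.4678

Leontief preferences: the optimum is at the kink where x_1/2 = x_2/4, i.e. x_2 = 2·x_1.
Budget: p_1·x_1 + p_2·2·x_1 = m, so (2·p_1 + 4·p_2)·x_1 = 2·m.
Demand: x_1*(p_1,p_2,m) = 2·m/(2·p_1 + 4·p_2), x_2* = 4·m/(2·p_1 + 4·p_2).
Here 2·9.72 + 4·11 = 63.44, giving x_2* = 3.4678.
At m' = 110: x_2* = 6.9357. Change: 6.9357 − 3.4678 = 3.4678.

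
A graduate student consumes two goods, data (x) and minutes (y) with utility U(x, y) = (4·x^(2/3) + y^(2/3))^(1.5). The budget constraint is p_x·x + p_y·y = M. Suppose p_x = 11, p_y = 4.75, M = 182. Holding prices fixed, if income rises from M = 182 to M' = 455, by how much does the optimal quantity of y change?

Δy* = 4.4437

MRS = MU_x/MU_y = 4·(y/x)^(1/3). Set equal to p_x/p_y.
Hence y/x = ((1/4)·p_x/p_y)^(1/(1/3)), i.e. raised to the 3 power.
With the ratio pinned down, the budget gives x* = M/(p_x + p_y·(y/x)) and y* = (y/x)·x*.
Numerically y/x = 0.194052, so x* = 182/(11 + 4.75·0.194052) = 15.2662 and y* = 0.194052·15.2662 = 2.9624.
At M' = 455: y* = 7.4061. Change: 7.4061 − 2.9624 = 4.4437.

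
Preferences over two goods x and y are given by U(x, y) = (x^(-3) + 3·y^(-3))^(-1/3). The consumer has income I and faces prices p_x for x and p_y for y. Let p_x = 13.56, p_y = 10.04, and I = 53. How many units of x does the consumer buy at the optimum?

With the ratio pinned down, the budget gives x* = I/(p_x + p_y·(y/x)) and y* = (y/x)·x*.
Numerically y/x = 1.418769, so x* = 53/(13.56 + 10.04·1.418769) = 1.9062.

x* = 1.9062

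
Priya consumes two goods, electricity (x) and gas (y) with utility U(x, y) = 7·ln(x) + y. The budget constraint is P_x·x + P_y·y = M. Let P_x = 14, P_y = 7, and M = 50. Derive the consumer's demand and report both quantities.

x* = 3.5, y* = 0.1429

Set MRS = P_x/P_y: (7/x)/1 = P_x/P_y.
So x*(P_x,P_y) = 7·P_y/P_x, independent of income; and y* = (M − 7·P_y)/P_y.
At the given prices: x* = 7·7/14 = 3.5, and y* = 0.1429.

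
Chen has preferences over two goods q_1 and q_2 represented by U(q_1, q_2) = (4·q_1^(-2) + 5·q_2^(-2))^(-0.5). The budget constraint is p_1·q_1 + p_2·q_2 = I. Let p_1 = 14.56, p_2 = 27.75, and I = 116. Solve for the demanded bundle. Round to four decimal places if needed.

MRS = MU_q_1/MU_q_2 = (4/5)·(q_2/q_1)^(3). Set equal to p_1/p_2.
Hence q_2/q_1 = ((5/4)·p_1/p_2)^(1/(3)), i.e. raised to the 1/3 power.
Substitute q_2 = (q_2/q_1)·q_1 into the budget: q_1* = I/(p_1 + p_2·(q_2/q_1)).
Numerically q_2/q_1 = 0.868833, so q_1* = 116/(14.56 + 27.75·0.868833) = 2.9997 and q_2* = 0.868833·2.9997 = 2.6063.

q_1* = 2.9997, q_2* = 2.6063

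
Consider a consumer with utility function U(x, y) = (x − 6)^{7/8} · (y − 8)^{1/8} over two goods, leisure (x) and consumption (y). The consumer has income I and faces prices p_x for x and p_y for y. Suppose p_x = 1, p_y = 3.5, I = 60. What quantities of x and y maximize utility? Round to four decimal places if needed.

x* = 28.75, y* = 8.9286

Discretionary income = 60 − 6·1 − 8·3.5 = 26; x* = 6 + 0.875·26/1 = 28.75; y* = 8 + 0.125·26/3.5 = 8.9286.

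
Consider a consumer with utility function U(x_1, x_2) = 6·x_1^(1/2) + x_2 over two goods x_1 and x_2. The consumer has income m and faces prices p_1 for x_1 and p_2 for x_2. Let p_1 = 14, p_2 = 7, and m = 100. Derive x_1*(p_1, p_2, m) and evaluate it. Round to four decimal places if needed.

Utility is quasi-linear in x_2; the FOC for x_1 is 3/√x_1 = p_1/p_2.
Thus x_1* = (3·p_2/p_1)² — independent of m — with the rest of income spent on x_2.
Plugging in: x_1* = (3·7/14)² = 2.25.

x_1* = 2.25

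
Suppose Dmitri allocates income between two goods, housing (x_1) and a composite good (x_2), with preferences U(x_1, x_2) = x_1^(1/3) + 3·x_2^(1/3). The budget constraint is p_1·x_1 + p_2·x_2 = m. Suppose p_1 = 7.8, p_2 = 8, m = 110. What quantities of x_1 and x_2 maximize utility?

MU_x_1 ∝ x_1^(-2/3), MU_x_2 ∝ 3·x_2^(-2/3), so MRS = (1/3)·(x_2/x_1)^(2/3) = p_1/p_2.
Solve for the ratio: x_2/x_1 = [3·p_1/p_2]^(1.5).
With the ratio pinned down, the budget gives x_1* = m/(p_1 + p_2·(x_2/x_1)) and x_2* = (x_2/x_1)·x_1*.
Numerically x_2/x_1 = 5.00252, so x_1* = 110/(7.8 + 8·5.00252) = 2.3003 and x_2* = 5.00252·2.3003 = 11.5072.

x_1* = 2.3003, x_2* = 11.5072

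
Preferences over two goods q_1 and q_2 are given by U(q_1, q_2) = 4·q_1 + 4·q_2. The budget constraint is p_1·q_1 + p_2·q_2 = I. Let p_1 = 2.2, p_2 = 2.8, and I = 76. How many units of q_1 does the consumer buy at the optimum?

q_1* = 34.5455

Linear utility — the consumer picks whichever good has higher MU/price: 4/2.2 = 1.8182 vs 4/2.8 = 1.4286.
q_1 gives more utility per dollar, so spend all income on q_1: q_1* = I/p_1, q_2* = 0.
Numerically: q_1* = 34.5455, q_2* = 0.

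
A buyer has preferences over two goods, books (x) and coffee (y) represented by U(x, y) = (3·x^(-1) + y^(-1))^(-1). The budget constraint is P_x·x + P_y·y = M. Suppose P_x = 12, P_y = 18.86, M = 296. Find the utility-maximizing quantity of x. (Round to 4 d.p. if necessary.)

x* = 14.3095

MU_x ∝ 3·x^(-2), MU_y ∝ y^(-2), so MRS = 3·(y/x)^(2) = P_x/P_y.
Hence y/x = ((1/3)·P_x/P_y)^(1/(2)), i.e. raised to the 0.5 power.
With the ratio pinned down, the budget gives x* = M/(P_x + P_y·(y/x)) and y* = (y/x)·x*.
Numerically y/x = 0.460531, so x* = 296/(12 + 18.86·0.460531) = 14.3095.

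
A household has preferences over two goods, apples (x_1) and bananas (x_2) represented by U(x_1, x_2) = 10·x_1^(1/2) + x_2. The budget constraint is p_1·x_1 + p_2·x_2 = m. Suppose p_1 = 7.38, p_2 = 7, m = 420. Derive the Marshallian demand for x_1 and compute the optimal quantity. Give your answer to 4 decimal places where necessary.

x_1* = 22.4918

Plugging in: x_1* = (5·7/7.38)² = 22.4918.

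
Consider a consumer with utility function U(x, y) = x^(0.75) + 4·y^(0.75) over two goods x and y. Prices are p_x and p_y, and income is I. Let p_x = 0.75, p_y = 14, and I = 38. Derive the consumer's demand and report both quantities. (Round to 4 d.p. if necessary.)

x* = 48.748, y* = 0.1028

MRS = MU_x/MU_y = (1/4)·(y/x)^(0.25). Set equal to p_x/p_y.
Hence y/x = (4·p_x/p_y)^(1/(0.25)), i.e. raised to the 4 power.
With the ratio pinned down, the budget gives x* = I/(p_x + p_y·(y/x)) and y* = (y/x)·x*.
Numerically y/x = 0.002108, so x* = 38/(0.75 + 14·0.002108) = 48.748 and y* = 0.002108·48.748 = 0.1028.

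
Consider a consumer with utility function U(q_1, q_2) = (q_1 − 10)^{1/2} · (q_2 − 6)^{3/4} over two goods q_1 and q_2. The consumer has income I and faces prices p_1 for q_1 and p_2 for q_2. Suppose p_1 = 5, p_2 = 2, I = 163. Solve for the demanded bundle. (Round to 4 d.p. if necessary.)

Let q_1' = q_1−10, q_2' = q_2−6. MRS = (2/3)·q_2'/q_1' = p_1/p_2.
After buying the subsistence bundle (10, 6), a share 0.4 of the remaining income goes to q_1: q_1* = 10 + 0.4·(I − 10p_1 − 6p_2)/p_1.
Discretionary income = 163 − 10·5 − 6·2 = 101; q_1* = 10 + 0.4·101/5 = 18.08; q_2* = 6 + 0.6·101/2 = 36.3.

q_1* = 18.08, q_2* = 36.3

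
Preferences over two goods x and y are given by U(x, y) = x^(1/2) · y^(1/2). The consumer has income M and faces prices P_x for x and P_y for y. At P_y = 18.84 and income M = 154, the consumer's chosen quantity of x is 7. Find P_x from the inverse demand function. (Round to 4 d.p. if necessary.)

MU_x/MU_y = (0.5·y)/(0.5·x); tangency sets this equal to P_x/P_y.
So 0.5·P_y·y = 0.5·P_x·x; combined with the budget, a share 0.5 of income goes to x.
Demand: x*(P_x,P_y,M) = 0.5·M/P_x and y* = 0.5·M/P_y.
Set x* = 7 in the demand function and solve for P_x: P_x = 11.

P_x = 11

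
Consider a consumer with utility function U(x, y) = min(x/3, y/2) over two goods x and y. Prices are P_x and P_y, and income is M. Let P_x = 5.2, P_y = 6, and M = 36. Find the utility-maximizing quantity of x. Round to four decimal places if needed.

x* = 3.913

Demand: x*(P_x,P_y,M) = 3·M/(3·P_x + 2·P_y), y* = 2·M/(3·P_x + 2·P_y).
Here 3·5.2 + 2·6 = 27.6, giving x* = 3.913.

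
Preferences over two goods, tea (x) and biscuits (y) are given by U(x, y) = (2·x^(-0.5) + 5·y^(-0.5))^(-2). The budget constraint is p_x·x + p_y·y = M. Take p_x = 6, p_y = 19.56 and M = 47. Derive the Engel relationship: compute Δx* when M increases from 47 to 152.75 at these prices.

Δx* = 4.7236

MRS = MU_x/MU_y = (2/5)·(y/x)^(1.5). Set equal to p_x/p_y.
Solve for the ratio: y/x = [(5/2)·p_x/p_y]^(2/3).
Substitute y = (y/x)·x into the budget: x* = M/(p_x + p_y·(y/x)).
Numerically y/x = 0.837815, so x* = 47/(6 + 19.56·0.837815) = 2.0994.
At M' = 152.75: x* = 6.823. Change: 6.823 − 2.0994 = 4.7236.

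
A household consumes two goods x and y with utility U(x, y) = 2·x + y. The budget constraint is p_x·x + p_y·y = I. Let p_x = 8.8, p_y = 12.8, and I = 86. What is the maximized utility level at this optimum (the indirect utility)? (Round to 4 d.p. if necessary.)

Linear utility — the consumer picks whichever good has higher MU/price: 2/8.8 = 0.2273 vs 1/12.8 = 0.0781.
x gives more utility per dollar, so spend all income on x: x* = I/p_x, y* = 0.
Numerically: x* = 9.7727, y* = 0.
Utility at the optimum: U(9.7727, 0) = 19.5455.

V = 19.5455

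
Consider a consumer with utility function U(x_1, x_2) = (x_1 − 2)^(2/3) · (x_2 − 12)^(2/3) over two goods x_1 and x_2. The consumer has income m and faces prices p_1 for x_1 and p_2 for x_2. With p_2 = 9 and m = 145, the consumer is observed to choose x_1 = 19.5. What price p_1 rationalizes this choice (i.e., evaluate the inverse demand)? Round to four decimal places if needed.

Let x_1' = x_1−2, x_2' = x_2−12. MRS = x_2'/x_1' = p_1/p_2.
After buying the subsistence bundle (2, 12), a share 0.5 of the remaining income goes to x_1: x_1* = 2 + 0.5·(m − 2p_1 − 12p_2)/p_1.
Set x_1* = 19.5 in the demand function and solve for p_1: p_1 = 1.

p_1 = 1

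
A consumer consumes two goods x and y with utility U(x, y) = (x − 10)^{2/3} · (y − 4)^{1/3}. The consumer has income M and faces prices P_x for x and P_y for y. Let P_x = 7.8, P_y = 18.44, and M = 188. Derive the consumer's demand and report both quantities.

x* = 13.0974, y* = 4.6551

Let x' = x−10, y' = y−4. MRS = 2·y'/x' = P_x/P_y.
After buying the subsistence bundle (10, 4), a share 2/3 of the remaining income goes to x: x* = 10 + 2/3·(M − 10P_x − 4P_y)/P_x.
Discretionary income = 188 − 10·7.8 − 4·18.44 = 36.24; x* = 10 + 2/3·36.24/7.8 = 13.0974; y* = 4 + 1/3·36.24/18.44 = 4.6551.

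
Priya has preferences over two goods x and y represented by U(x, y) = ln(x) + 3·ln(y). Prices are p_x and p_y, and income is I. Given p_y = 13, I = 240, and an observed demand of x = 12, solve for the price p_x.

Tangency: MRS = (1/3)·y/x = p_x/p_y.
So p_y·y = 3·p_x·x; combined with the budget, a share 0.25 of income goes to x.
Demand: x*(p_x,p_y,I) = 0.25·I/p_x and y* = 0.75·I/p_y.
Set x* = 12 in the demand function and solve for p_x: p_x = 5.

p_x = 5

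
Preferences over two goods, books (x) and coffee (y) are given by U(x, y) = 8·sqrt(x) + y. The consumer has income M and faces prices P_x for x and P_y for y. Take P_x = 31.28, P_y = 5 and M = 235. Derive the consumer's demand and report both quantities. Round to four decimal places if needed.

Utility is quasi-linear in y; the FOC for x is 4/√x = P_x/P_y.
Thus x* = (4·P_y/P_x)² — independent of M — with the rest of income spent on y.
Plugging in: x* = (4·5/31.28)² = 0.4088, y* = 44.4425.

x* = 0.4088, y* = 44.4425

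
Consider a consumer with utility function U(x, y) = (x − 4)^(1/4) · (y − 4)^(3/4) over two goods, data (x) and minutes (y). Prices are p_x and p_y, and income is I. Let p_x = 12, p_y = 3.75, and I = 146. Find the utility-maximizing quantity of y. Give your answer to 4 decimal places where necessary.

y* = 20.6

MRS = (1/3)·(y−4)/(x−4). Tangency with p_x/p_y gives y−4 = 3·(p_x/p_y)·(x−4).
Substituting into the budget: x* = 4 + 0.25·(I − 4·p_x − 4·p_y)/p_x, and y* = 4 + 0.75·(…)/p_y.
Discretionary income = 146 − 4·12 − 4·3.75 = 83; y* = 4 + 0.75·83/3.75 = 20.6.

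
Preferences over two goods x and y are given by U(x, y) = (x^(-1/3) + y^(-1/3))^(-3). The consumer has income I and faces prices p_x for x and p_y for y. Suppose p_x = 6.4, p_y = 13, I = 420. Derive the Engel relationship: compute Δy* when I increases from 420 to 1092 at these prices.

Δy* = 28.1297

MRS = MU_x/MU_y = (y/x)^(4/3). Set equal to p_x/p_y.
Solve for the ratio: y/x = [p_x/p_y]^(0.75).
With the ratio pinned down, the budget gives x* = I/(p_x + p_y·(y/x)) and y* = (y/x)·x*.
Numerically y/x = 0.587729, so x* = 420/(6.4 + 13·0.587729) = 29.9135 and y* = 0.587729·29.9135 = 17.581.
At I' = 1092: y* = 45.7107. Change: 45.7107 − 17.581 = 28.1297.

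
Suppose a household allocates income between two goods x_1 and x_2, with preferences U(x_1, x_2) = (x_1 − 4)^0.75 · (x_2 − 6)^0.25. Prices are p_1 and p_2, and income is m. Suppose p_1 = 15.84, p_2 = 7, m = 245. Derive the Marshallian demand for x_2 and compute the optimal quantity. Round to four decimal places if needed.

This is Cobb-Douglas in (x_1−4, x_2−6): tangency gives 0.75·p_2·(x_2−6) = 0.25·p_1·(x_1−4).
Substituting into the budget: x_1* = 4 + 0.75·(m − 4·p_1 − 6·p_2)/p_1, and x_2* = 6 + 0.25·(…)/p_2.
Discretionary income = 245 − 4·15.84 − 6·7 = 139.64; x_2* = 6 + 0.25·139.64/7 = 10.9871.

x_2* = 10.9871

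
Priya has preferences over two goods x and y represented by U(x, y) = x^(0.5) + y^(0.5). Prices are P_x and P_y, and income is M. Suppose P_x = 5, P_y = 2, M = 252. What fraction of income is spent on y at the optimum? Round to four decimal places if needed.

share on y = 0.7143

With the ratio pinned down, the budget gives x* = M/(P_x + P_y·(y/x)) and y* = (y/x)·x*.
Numerically y/x = 6.25, so x* = 252/(5 + 2·6.25) = 14.4 and y* = 6.25·14.4 = 90.
Expenditure on y: 2·90 = 180; share = 0.7143.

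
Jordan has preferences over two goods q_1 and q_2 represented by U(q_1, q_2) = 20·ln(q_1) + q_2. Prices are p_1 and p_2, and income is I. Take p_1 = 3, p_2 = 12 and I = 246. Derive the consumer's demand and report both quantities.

q_1* = 80, q_2* = 0.5

Set MRS = p_1/p_2: (20/q_1)/1 = p_1/p_2.
So q_1*(p_1,p_2) = 20·p_2/p_1, independent of income; and q_2* = (I − 20·p_2)/p_2.
At the given prices: q_1* = 20·12/3 = 80, and q_2* = 0.5.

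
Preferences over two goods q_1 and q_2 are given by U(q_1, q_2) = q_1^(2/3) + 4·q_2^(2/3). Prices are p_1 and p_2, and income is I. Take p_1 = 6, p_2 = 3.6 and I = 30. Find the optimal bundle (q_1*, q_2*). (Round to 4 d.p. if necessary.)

q_1* = 0.028, q_2* = 8.2867

Numerically q_2/q_1 = 296.296296, so q_1* = 30/(6 + 3.6·296.296296) = 0.028 and q_2* = 296.296296·0.028 = 8.2867.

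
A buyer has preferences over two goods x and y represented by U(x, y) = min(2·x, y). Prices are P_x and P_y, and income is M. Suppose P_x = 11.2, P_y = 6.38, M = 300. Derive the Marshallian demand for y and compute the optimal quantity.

Demand: x*(P_x,P_y,M) = M/(P_x + 2·P_y), y* = 2·M/(P_x + 2·P_y).
Here 11.2 + 2·6.38 = 23.96, giving y* = 25.0417.

y* = 25.0417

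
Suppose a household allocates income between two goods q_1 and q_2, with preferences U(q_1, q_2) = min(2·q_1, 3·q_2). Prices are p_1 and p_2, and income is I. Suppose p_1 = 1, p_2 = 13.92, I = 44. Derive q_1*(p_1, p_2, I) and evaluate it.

With perfect complements, no substitution: consume in ratio q_1:q_2 = 3:2.
Budget: p_1·q_1 + p_2·(2/3)·q_1 = I, so (3·p_1 + 2·p_2)·q_1 = 3·I.
Demand: q_1*(p_1,p_2,I) = 3·I/(3·p_1 + 2·p_2), q_2* = 2·I/(3·p_1 + 2·p_2).
Here 3·1 + 2·13.92 = 30.84, giving q_1* = 4.2802.

q_1* = 4.2802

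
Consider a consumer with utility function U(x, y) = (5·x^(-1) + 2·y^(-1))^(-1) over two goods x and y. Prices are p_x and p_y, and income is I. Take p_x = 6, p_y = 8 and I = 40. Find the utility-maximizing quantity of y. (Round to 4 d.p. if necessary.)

y* = 2.1103

MRS = MU_x/MU_y = (5/2)·(y/x)^(2). Set equal to p_x/p_y.
Solve for the ratio: y/x = [(2/5)·p_x/p_y]^(0.5).
With the ratio pinned down, the budget gives x* = I/(p_x + p_y·(y/x)) and y* = (y/x)·x*.
Numerically y/x = 0.547723, so x* = 40/(6 + 8·0.547723) = 3.8529 and y* = 0.547723·3.8529 = 2.1103.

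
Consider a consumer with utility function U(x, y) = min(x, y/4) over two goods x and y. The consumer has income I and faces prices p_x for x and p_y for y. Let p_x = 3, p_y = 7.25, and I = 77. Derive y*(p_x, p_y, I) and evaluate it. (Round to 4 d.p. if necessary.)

With perfect complements, no substitution: consume in ratio x:y = 1:4.
Budget: p_x·x + p_y·4·x = I, so (p_x + 4·p_y)·x = I.
Demand: x*(p_x,p_y,I) = I/(p_x + 4·p_y), y* = 4·I/(p_x + 4·p_y).
Here 3 + 4·7.25 = 32, giving y* = 9.625.

y* = 9.625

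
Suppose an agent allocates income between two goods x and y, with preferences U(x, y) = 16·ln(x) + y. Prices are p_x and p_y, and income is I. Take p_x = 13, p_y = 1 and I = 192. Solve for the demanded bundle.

x* = 1.2308, y* = 176

At the given prices: x* = 16·1/13 = 1.2308, and y* = 176.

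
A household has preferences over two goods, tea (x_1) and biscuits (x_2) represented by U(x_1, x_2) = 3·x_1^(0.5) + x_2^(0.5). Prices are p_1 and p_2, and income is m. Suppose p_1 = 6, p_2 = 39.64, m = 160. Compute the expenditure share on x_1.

MU_x_1 ∝ 3·x_1^(-0.5), MU_x_2 ∝ x_2^(-0.5), so MRS = 3·(x_2/x_1)^(0.5) = p_1/p_2.
Solve for the ratio: x_2/x_1 = [(1/3)·p_1/p_2]^(2).
Substitute x_2 = (x_2/x_1)·x_1 into the budget: x_1* = m/(p_1 + p_2·(x_2/x_1)).
Numerically x_2/x_1 = 0.002546, so x_1* = 160/(6 + 39.64·0.002546) = 26.2256 and x_2* = 0.002546·26.2256 = 0.0668.
Expenditure on x_1: 6·26.2256 = 157.3536; share = 0.9835.

share on x_1 = 0.9835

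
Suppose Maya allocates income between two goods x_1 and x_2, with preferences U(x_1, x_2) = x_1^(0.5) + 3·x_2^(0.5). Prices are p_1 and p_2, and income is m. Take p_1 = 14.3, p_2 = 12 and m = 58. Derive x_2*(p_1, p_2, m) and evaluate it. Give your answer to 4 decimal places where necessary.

x_2* = 4.4211

From the CES first-order condition, (1/3)·(x_2/x_1)^(0.5) = p_1/p_2.
Solve for the ratio: x_2/x_1 = [3·p_1/p_2]^(2).
With the ratio pinned down, the budget gives x_1* = m/(p_1 + p_2·(x_2/x_1)) and x_2* = (x_2/x_1)·x_1*.
Numerically x_2/x_1 = 12.780625, so x_1* = 58/(14.3 + 12·12.780625) = 0.3459 and x_2* = 12.780625·0.3459 = 4.4211.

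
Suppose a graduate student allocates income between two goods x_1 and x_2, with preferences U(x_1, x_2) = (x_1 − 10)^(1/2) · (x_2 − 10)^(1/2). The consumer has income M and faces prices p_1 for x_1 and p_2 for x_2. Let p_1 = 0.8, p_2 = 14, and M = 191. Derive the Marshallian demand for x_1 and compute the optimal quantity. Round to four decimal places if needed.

After buying the subsistence bundle (10, 10), a share 0.5 of the remaining income goes to x_1: x_1* = 10 + 0.5·(M − 10p_1 − 10p_2)/p_1.
Discretionary income = 191 − 10·0.8 − 10·14 = 43; x_1* = 10 + 0.5·43/0.8 = 36.875.

x_1* = 36.875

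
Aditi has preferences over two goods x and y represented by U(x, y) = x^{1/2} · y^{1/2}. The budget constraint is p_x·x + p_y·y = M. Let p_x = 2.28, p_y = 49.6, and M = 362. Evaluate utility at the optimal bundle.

V = 17.0204

The MRS is y/x. Set MRS = p_x/p_y.
Rearranging, p_y·y = p_x·x. Substituting into the budget gives p_x·x·(1 + 1) = M.
Demand: x*(p_x,p_y,M) = 0.5·M/p_x and y* = 0.5·M/p_y.
At p_x=2.28, p_y=49.6, M=362: x* = 0.5·362/2.28 = 79.386, y* = 3.6492.
Utility at the optimum: U(79.386, 3.6492) = 17.0204.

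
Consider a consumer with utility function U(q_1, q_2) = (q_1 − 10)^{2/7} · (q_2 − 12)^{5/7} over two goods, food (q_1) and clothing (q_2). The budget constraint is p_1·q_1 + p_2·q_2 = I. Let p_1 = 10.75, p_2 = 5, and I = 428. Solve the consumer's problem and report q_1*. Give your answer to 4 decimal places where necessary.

This is Cobb-Douglas in (q_1−10, q_2−12): tangency gives 2/7·p_2·(q_2−12) = 5/7·p_1·(q_1−10).
After buying the subsistence bundle (10, 12), a share 2/7 of the remaining income goes to q_1: q_1* = 10 + 2/7·(I − 10p_1 − 12p_2)/p_1.
Discretionary income = 428 − 10·10.75 − 12·5 = 260.5; q_1* = 10 + 2/7·260.5/10.75 = 16.9236.

q_1* = 16.9236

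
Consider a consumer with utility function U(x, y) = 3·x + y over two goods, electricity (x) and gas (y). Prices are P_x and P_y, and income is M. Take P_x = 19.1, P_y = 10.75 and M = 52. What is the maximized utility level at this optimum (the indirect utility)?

Perfect substitutes: compare marginal utility per dollar. 3/P_x vs 1/P_y → 0.1571 vs 0.093.
x gives more utility per dollar, so spend all income on x: x* = M/P_x, y* = 0.
Numerically: x* = 2.7225, y* = 0.
Utility at the optimum: U(2.7225, 0) = 8.1675.

V = 8.1675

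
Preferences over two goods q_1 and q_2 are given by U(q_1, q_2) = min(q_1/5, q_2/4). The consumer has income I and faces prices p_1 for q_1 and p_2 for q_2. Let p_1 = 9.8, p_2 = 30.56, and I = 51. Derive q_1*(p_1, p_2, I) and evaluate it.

q_1* = 1.4891

Leontief preferences: the optimum is at the kink where q_1/5 = q_2/4, i.e. q_2 = (4/5)·q_1.
Budget: p_1·q_1 + p_2·(4/5)·q_1 = I, so (5·p_1 + 4·p_2)·q_1 = 5·I.
Demand: q_1*(p_1,p_2,I) = 5·I/(5·p_1 + 4·p_2), q_2* = 4·I/(5·p_1 + 4·p_2).
Here 5·9.8 + 4·30.56 = 171.24, giving q_1* = 1.4891.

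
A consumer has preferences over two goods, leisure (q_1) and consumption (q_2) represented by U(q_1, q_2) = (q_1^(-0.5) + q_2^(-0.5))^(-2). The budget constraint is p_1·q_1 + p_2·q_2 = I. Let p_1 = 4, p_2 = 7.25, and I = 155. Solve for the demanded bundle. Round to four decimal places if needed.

MU_q_1 ∝ q_1^(-1.5), MU_q_2 ∝ q_2^(-1.5), so MRS = (q_2/q_1)^(1.5) = p_1/p_2.
Solve for the ratio: q_2/q_1 = [p_1/p_2]^(2/3).
Substitute q_2 = (q_2/q_1)·q_1 into the budget: q_1* = I/(p_1 + p_2·(q_2/q_1)).
Numerically q_2/q_1 = 0.67269, so q_1* = 155/(4 + 7.25·0.67269) = 17.4609 and q_2* = 0.67269·17.4609 = 11.7457.

q_1* = 17.4609, q_2* = 11.7457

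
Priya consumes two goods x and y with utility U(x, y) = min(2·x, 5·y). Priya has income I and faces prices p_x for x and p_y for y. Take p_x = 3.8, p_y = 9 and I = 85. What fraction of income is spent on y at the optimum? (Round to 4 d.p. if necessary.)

share on y = 0.4865

Leontief preferences: the optimum is at the kink where x/5 = y/2, i.e. y = (2/5)·x.
Budget: p_x·x + p_y·(2/5)·x = I, so (5·p_x + 2·p_y)·x = 5·I.
Demand: x*(p_x,p_y,I) = 5·I/(5·p_x + 2·p_y), y* = 2·I/(5·p_x + 2·p_y).
Here 5·3.8 + 2·9 = 37, giving x* = 11.4865 and y* = 4.5946.
Expenditure on y: 9·4.5946 = 41.3514; share = 0.4865.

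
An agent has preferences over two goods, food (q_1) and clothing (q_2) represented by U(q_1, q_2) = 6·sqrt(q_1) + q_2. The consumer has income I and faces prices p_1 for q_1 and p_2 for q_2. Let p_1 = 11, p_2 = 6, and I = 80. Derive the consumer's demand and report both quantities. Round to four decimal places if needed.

q_1* = 2.6777, q_2* = 8.4242

MU_q_1 = 3/√q_1, MU_q_2 = 1. Tangency: 3/√q_1 = p_1/p_2.
Solve: √q_1 = 3·p_2/p_1, so q_1*(p_1,p_2) = (3·p_2/p_1)², and q_2* = (I − p_1·q_1*)/p_2.
Plugging in: q_1* = (3·6/11)² = 2.6777, q_2* = 8.4242.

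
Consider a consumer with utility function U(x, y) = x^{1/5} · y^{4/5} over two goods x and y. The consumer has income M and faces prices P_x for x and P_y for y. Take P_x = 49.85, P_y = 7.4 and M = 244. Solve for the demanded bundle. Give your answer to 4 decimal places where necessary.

x* = 0.9789, y* = 26.3784

Tangency: MRS = (1/4)·y/x = P_x/P_y.
Rearranging, P_y·y = 4·P_x·x. Substituting into the budget gives P_x·x·(1 + 4) = M.
Demand: x*(P_x,P_y,M) = 0.2·M/P_x and y* = 0.8·M/P_y.
At P_x=49.85, P_y=7.4, M=244: x* = 0.2·244/49.85 = 0.9789, y* = 26.3784.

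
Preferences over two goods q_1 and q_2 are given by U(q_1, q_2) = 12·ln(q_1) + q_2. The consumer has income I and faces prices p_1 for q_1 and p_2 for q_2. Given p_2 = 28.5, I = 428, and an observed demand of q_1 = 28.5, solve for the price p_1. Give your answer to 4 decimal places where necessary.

p_1 = 12

MU_q_1 = 12/q_1, MU_q_2 = 1. Tangency: 12/q_1 = p_1/p_2.
So q_1*(p_1,p_2) = 12·p_2/p_1, independent of income; and q_2* = (I − 12·p_2)/p_2.
Set q_1* = 28.5 in the demand function and solve for p_1: p_1 = 12.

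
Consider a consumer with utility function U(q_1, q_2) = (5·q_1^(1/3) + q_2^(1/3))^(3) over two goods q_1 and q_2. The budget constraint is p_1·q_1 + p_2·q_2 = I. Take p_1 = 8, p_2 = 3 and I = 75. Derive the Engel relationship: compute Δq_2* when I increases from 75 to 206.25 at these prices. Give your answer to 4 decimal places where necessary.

MRS = MU_q_1/MU_q_2 = 5·(q_2/q_1)^(2/3). Set equal to p_1/p_2.
Hence q_2/q_1 = ((1/5)·p_1/p_2)^(1/(2/3)), i.e. raised to the 1.5 power.
With the ratio pinned down, the budget gives q_1* = I/(p_1 + p_2·(q_2/q_1)) and q_2* = (q_2/q_1)·q_1*.
Numerically q_2/q_1 = 0.389492, so q_1* = 75/(8 + 3·0.389492) = 8.1802 and q_2* = 0.389492·8.1802 = 3.1861.
At I' = 206.25: q_2* = 8.7618. Change: 8.7618 − 3.1861 = 5.5757.

Δq_2* = 5.5757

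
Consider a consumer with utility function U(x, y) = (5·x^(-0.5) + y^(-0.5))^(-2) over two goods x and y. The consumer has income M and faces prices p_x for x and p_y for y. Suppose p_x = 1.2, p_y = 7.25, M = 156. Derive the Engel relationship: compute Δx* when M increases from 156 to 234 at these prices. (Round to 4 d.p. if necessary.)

From the CES first-order condition, 5·(y/x)^(1.5) = p_x/p_y.
Solve for the ratio: y/x = [(1/5)·p_x/p_y]^(2/3).
Substitute y = (y/x)·x into the budget: x* = M/(p_x + p_y·(y/x)).
Numerically y/x = 0.103098, so x* = 156/(1.2 + 7.25·0.103098) = 80.1044.
At M' = 234: x* = 120.1566. Change: 120.1566 − 80.1044 = 40.0522.

Δx* = 40.0522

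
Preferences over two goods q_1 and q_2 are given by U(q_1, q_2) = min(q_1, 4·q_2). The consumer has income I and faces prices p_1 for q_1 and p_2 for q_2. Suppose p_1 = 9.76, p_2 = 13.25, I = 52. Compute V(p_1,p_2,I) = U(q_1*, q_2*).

Leontief preferences: the optimum is at the kink where q_1/4 = q_2/1, i.e. q_2 = (1/4)·q_1.
Budget: p_1·q_1 + p_2·(1/4)·q_1 = I, so (4·p_1 + p_2)·q_1 = 4·I.
Demand: q_1*(p_1,p_2,I) = 4·I/(4·p_1 + p_2), q_2* = I/(4·p_1 + p_2).
Here 4·9.76 + 13.25 = 52.29, giving q_1* = 3.9778 and q_2* = 0.9945.
Utility at the optimum: U(3.9778, 0.9945) = 3.9778.

V = 3.9778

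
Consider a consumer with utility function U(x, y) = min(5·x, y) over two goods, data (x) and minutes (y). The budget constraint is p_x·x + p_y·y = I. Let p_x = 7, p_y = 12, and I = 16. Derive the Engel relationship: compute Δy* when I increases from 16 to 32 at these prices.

Δy* = 1.194

Demand: x*(p_x,p_y,I) = I/(p_x + 5·p_y), y* = 5·I/(p_x + 5·p_y).
Here 7 + 5·12 = 67, giving y* = 1.194.
At I' = 32: y* = 2.3881. Change: 2.3881 − 1.194 = 1.194.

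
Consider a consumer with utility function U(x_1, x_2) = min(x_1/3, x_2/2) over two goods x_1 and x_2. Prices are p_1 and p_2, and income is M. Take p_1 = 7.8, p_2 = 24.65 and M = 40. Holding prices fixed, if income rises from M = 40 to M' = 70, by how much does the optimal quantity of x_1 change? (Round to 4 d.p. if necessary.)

Δx_1* = 1.238

Leontief preferences: the optimum is at the kink where x_1/3 = x_2/2, i.e. x_2 = (2/3)·x_1.
Budget: p_1·x_1 + p_2·(2/3)·x_1 = M, so (3·p_1 + 2·p_2)·x_1 = 3·M.
Demand: x_1*(p_1,p_2,M) = 3·M/(3·p_1 + 2·p_2), x_2* = 2·M/(3·p_1 + 2·p_2).
Here 3·7.8 + 2·24.65 = 72.7, giving x_1* = 1.6506.
At M' = 70: x_1* = 2.8886. Change: 2.8886 − 1.6506 = 1.238.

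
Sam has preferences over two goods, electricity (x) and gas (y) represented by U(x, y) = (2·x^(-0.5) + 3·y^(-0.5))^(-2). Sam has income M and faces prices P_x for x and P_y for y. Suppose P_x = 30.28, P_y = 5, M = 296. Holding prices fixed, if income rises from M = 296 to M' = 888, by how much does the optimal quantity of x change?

Substitute y = (y/x)·x into the budget: x* = M/(P_x + P_y·(y/x)).
Numerically y/x = 4.353629, so x* = 296/(30.28 + 5·4.353629) = 5.687.
At M' = 888: x* = 17.0611. Change: 17.0611 − 5.687 = 11.3741.

Δx* = 11.3741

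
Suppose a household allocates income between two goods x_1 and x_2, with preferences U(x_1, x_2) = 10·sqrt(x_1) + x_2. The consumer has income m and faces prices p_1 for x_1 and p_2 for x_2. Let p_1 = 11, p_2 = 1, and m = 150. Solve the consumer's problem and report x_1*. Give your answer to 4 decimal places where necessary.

x_1* = 0.2066

Utility is quasi-linear in x_2; the FOC for x_1 is 5/√x_1 = p_1/p_2.
Thus x_1* = (5·p_2/p_1)² — independent of m — with the rest of income spent on x_2.
Plugging in: x_1* = (5·1/11)² = 0.2066.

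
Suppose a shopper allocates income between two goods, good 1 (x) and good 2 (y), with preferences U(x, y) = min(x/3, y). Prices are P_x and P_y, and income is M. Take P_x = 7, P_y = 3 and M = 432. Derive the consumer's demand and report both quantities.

Here 3·7 + 3 = 24, giving x* = 54 and y* = 18.

x* = 54, y* = 18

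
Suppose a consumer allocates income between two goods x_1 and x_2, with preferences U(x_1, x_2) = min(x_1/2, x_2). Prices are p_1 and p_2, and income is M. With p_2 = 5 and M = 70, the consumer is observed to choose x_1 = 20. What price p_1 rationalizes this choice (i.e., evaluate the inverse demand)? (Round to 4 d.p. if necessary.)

With perfect complements, no substitution: consume in ratio x_1:x_2 = 2:1.
Budget: p_1·x_1 + p_2·(1/2)·x_1 = M, so (2·p_1 + p_2)·x_1 = 2·M.
Demand: x_1*(p_1,p_2,M) = 2·M/(2·p_1 + p_2), x_2* = M/(2·p_1 + p_2).
Set x_1* = 20 in the demand function and solve for p_1: p_1 = 1.

p_1 = 1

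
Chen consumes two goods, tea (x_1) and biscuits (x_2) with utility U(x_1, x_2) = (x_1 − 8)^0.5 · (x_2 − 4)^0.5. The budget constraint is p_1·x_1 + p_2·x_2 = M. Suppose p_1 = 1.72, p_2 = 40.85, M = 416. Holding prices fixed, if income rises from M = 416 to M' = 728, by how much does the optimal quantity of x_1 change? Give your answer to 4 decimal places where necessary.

This is Cobb-Douglas in (x_1−8, x_2−4): tangency gives 0.5·p_2·(x_2−4) = 0.5·p_1·(x_1−8).
Substituting into the budget: x_1* = 8 + 0.5·(M − 8·p_1 − 4·p_2)/p_1, and x_2* = 4 + 0.5·(…)/p_2.
Discretionary income = 416 − 8·1.72 − 4·40.85 = 238.84; x_1* = 8 + 0.5·238.84/1.72 = 77.4302.
At M' = 728: x_1* = 168.1279. Change: 168.1279 − 77.4302 = 90.6977.

Δx_1* = 90.6977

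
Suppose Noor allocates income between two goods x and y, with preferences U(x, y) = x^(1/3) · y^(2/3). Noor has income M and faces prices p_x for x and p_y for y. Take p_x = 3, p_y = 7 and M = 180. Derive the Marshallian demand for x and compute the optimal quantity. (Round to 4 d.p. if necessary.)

x* = 20

Tangency: MRS = (1/2)·y/x = p_x/p_y.
Rearranging, p_y·y = 2·p_x·x. Substituting into the budget gives p_x·x·(1 + 2) = M.
Demand: x*(p_x,p_y,M) = 1/3·M/p_x and y* = 2/3·M/p_y.
At p_x=3, p_y=7, M=180: x* = 1/3·180/3 = 20.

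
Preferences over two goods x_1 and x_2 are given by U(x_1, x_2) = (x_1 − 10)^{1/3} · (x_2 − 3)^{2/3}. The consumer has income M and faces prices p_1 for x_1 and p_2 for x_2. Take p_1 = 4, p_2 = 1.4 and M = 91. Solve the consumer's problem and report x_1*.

x_1* = 13.9

Let x_1' = x_1−10, x_2' = x_2−3. MRS = (1/2)·x_2'/x_1' = p_1/p_2.
Substituting into the budget: x_1* = 10 + 1/3·(M − 10·p_1 − 3·p_2)/p_1, and x_2* = 3 + 2/3·(…)/p_2.
Discretionary income = 91 − 10·4 − 3·1.4 = 46.8; x_1* = 10 + 1/3·46.8/4 = 13.9.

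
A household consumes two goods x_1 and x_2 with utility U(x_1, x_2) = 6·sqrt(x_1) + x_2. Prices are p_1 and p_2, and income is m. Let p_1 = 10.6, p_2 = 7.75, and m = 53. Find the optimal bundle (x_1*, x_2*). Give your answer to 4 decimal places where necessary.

x_1* = 4.811, x_2* = 0.2585

MU_x_1 = 3/√x_1, MU_x_2 = 1. Tangency: 3/√x_1 = p_1/p_2.
Thus x_1* = (3·p_2/p_1)² — independent of m — with the rest of income spent on x_2.
Plugging in: x_1* = (3·7.75/10.6)² = 4.811, x_2* = 0.2585.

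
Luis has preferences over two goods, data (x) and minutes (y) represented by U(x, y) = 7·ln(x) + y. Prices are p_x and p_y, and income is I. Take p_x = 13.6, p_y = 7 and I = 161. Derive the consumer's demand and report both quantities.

x* = 3.6029, y* = 16

Set MRS = p_x/p_y: (7/x)/1 = p_x/p_y.
So x*(p_x,p_y) = 7·p_y/p_x, independent of income; and y* = (I − 7·p_y)/p_y.
At the given prices: x* = 7·7/13.6 = 3.6029, and y* = 16.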